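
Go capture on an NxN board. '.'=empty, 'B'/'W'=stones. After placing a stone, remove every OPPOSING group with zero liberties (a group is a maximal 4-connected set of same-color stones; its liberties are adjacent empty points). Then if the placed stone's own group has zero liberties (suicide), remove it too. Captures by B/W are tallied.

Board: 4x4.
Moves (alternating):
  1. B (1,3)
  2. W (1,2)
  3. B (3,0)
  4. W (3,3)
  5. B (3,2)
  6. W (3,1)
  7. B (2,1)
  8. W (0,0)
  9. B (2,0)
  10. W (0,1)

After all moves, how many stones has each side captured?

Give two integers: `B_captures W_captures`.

Move 1: B@(1,3) -> caps B=0 W=0
Move 2: W@(1,2) -> caps B=0 W=0
Move 3: B@(3,0) -> caps B=0 W=0
Move 4: W@(3,3) -> caps B=0 W=0
Move 5: B@(3,2) -> caps B=0 W=0
Move 6: W@(3,1) -> caps B=0 W=0
Move 7: B@(2,1) -> caps B=1 W=0
Move 8: W@(0,0) -> caps B=1 W=0
Move 9: B@(2,0) -> caps B=1 W=0
Move 10: W@(0,1) -> caps B=1 W=0

Answer: 1 0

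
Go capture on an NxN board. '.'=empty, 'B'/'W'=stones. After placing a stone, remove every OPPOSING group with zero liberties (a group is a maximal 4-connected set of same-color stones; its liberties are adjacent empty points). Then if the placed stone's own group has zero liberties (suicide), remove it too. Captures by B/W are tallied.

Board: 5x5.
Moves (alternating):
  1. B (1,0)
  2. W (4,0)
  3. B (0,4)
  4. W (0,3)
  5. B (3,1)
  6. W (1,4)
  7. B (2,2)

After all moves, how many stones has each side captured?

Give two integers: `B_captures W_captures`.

Move 1: B@(1,0) -> caps B=0 W=0
Move 2: W@(4,0) -> caps B=0 W=0
Move 3: B@(0,4) -> caps B=0 W=0
Move 4: W@(0,3) -> caps B=0 W=0
Move 5: B@(3,1) -> caps B=0 W=0
Move 6: W@(1,4) -> caps B=0 W=1
Move 7: B@(2,2) -> caps B=0 W=1

Answer: 0 1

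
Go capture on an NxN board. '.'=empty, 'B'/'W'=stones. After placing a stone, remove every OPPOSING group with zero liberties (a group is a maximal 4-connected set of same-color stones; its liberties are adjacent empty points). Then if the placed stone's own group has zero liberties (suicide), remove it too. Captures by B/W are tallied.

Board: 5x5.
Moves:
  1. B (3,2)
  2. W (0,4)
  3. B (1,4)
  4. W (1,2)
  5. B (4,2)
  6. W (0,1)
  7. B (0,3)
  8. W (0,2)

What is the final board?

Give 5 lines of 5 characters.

Answer: .WWB.
..W.B
.....
..B..
..B..

Derivation:
Move 1: B@(3,2) -> caps B=0 W=0
Move 2: W@(0,4) -> caps B=0 W=0
Move 3: B@(1,4) -> caps B=0 W=0
Move 4: W@(1,2) -> caps B=0 W=0
Move 5: B@(4,2) -> caps B=0 W=0
Move 6: W@(0,1) -> caps B=0 W=0
Move 7: B@(0,3) -> caps B=1 W=0
Move 8: W@(0,2) -> caps B=1 W=0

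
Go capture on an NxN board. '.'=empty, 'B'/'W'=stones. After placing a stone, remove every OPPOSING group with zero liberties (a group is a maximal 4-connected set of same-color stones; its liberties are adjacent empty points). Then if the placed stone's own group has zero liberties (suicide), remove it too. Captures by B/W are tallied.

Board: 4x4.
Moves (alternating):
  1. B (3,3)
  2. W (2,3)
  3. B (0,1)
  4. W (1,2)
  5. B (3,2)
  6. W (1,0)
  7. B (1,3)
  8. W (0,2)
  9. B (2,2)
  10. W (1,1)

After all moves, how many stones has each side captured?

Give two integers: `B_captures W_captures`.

Answer: 1 0

Derivation:
Move 1: B@(3,3) -> caps B=0 W=0
Move 2: W@(2,3) -> caps B=0 W=0
Move 3: B@(0,1) -> caps B=0 W=0
Move 4: W@(1,2) -> caps B=0 W=0
Move 5: B@(3,2) -> caps B=0 W=0
Move 6: W@(1,0) -> caps B=0 W=0
Move 7: B@(1,3) -> caps B=0 W=0
Move 8: W@(0,2) -> caps B=0 W=0
Move 9: B@(2,2) -> caps B=1 W=0
Move 10: W@(1,1) -> caps B=1 W=0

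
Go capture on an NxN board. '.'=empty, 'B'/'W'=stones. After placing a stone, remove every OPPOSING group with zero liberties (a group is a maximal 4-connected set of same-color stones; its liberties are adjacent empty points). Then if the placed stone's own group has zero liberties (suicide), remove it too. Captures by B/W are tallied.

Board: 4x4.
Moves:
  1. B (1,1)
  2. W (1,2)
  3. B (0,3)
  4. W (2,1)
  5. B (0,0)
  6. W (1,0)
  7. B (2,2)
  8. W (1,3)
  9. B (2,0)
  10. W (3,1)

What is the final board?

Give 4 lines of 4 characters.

Move 1: B@(1,1) -> caps B=0 W=0
Move 2: W@(1,2) -> caps B=0 W=0
Move 3: B@(0,3) -> caps B=0 W=0
Move 4: W@(2,1) -> caps B=0 W=0
Move 5: B@(0,0) -> caps B=0 W=0
Move 6: W@(1,0) -> caps B=0 W=0
Move 7: B@(2,2) -> caps B=0 W=0
Move 8: W@(1,3) -> caps B=0 W=0
Move 9: B@(2,0) -> caps B=1 W=0
Move 10: W@(3,1) -> caps B=1 W=0

Answer: B..B
.BWW
BWB.
.W..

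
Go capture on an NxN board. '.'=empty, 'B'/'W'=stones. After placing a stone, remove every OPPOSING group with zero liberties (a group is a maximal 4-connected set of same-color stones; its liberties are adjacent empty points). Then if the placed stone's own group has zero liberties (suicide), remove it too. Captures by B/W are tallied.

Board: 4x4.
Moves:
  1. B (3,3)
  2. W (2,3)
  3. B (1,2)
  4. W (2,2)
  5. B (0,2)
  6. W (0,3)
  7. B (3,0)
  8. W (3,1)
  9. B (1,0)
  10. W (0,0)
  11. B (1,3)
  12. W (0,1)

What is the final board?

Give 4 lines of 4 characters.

Answer: WWB.
B.BB
..WW
BW.B

Derivation:
Move 1: B@(3,3) -> caps B=0 W=0
Move 2: W@(2,3) -> caps B=0 W=0
Move 3: B@(1,2) -> caps B=0 W=0
Move 4: W@(2,2) -> caps B=0 W=0
Move 5: B@(0,2) -> caps B=0 W=0
Move 6: W@(0,3) -> caps B=0 W=0
Move 7: B@(3,0) -> caps B=0 W=0
Move 8: W@(3,1) -> caps B=0 W=0
Move 9: B@(1,0) -> caps B=0 W=0
Move 10: W@(0,0) -> caps B=0 W=0
Move 11: B@(1,3) -> caps B=1 W=0
Move 12: W@(0,1) -> caps B=1 W=0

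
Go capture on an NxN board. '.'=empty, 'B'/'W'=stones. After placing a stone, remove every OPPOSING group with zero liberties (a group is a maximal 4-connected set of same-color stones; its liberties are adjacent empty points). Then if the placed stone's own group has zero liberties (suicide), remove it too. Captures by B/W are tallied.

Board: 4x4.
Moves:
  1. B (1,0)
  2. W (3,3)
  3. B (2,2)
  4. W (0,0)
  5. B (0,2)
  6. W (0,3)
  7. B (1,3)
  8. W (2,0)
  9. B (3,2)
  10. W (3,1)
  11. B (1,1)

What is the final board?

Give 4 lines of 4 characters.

Move 1: B@(1,0) -> caps B=0 W=0
Move 2: W@(3,3) -> caps B=0 W=0
Move 3: B@(2,2) -> caps B=0 W=0
Move 4: W@(0,0) -> caps B=0 W=0
Move 5: B@(0,2) -> caps B=0 W=0
Move 6: W@(0,3) -> caps B=0 W=0
Move 7: B@(1,3) -> caps B=1 W=0
Move 8: W@(2,0) -> caps B=1 W=0
Move 9: B@(3,2) -> caps B=1 W=0
Move 10: W@(3,1) -> caps B=1 W=0
Move 11: B@(1,1) -> caps B=1 W=0

Answer: W.B.
BB.B
W.B.
.WBW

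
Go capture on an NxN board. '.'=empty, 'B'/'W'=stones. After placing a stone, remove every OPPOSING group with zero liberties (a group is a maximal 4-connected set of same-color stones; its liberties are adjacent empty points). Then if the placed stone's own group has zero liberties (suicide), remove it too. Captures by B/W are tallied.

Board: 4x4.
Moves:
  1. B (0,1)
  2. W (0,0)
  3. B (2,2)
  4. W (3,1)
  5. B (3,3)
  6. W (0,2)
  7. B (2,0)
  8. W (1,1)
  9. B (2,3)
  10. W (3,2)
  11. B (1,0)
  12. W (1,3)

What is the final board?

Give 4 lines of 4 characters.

Move 1: B@(0,1) -> caps B=0 W=0
Move 2: W@(0,0) -> caps B=0 W=0
Move 3: B@(2,2) -> caps B=0 W=0
Move 4: W@(3,1) -> caps B=0 W=0
Move 5: B@(3,3) -> caps B=0 W=0
Move 6: W@(0,2) -> caps B=0 W=0
Move 7: B@(2,0) -> caps B=0 W=0
Move 8: W@(1,1) -> caps B=0 W=1
Move 9: B@(2,3) -> caps B=0 W=1
Move 10: W@(3,2) -> caps B=0 W=1
Move 11: B@(1,0) -> caps B=0 W=1
Move 12: W@(1,3) -> caps B=0 W=1

Answer: W.W.
BW.W
B.BB
.WWB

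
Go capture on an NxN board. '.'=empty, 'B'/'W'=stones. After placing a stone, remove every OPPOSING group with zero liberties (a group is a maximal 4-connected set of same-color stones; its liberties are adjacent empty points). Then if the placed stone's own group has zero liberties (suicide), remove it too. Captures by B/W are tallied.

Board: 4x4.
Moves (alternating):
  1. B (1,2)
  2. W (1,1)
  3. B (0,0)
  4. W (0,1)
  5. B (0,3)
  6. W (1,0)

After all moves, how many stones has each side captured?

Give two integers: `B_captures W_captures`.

Answer: 0 1

Derivation:
Move 1: B@(1,2) -> caps B=0 W=0
Move 2: W@(1,1) -> caps B=0 W=0
Move 3: B@(0,0) -> caps B=0 W=0
Move 4: W@(0,1) -> caps B=0 W=0
Move 5: B@(0,3) -> caps B=0 W=0
Move 6: W@(1,0) -> caps B=0 W=1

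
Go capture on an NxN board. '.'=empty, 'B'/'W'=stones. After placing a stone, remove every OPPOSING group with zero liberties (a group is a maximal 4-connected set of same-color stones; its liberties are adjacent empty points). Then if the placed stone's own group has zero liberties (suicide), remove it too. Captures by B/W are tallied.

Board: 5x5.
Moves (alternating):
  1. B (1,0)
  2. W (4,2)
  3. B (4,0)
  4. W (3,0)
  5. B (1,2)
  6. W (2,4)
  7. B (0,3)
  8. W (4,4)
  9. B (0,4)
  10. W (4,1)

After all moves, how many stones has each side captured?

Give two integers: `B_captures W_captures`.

Move 1: B@(1,0) -> caps B=0 W=0
Move 2: W@(4,2) -> caps B=0 W=0
Move 3: B@(4,0) -> caps B=0 W=0
Move 4: W@(3,0) -> caps B=0 W=0
Move 5: B@(1,2) -> caps B=0 W=0
Move 6: W@(2,4) -> caps B=0 W=0
Move 7: B@(0,3) -> caps B=0 W=0
Move 8: W@(4,4) -> caps B=0 W=0
Move 9: B@(0,4) -> caps B=0 W=0
Move 10: W@(4,1) -> caps B=0 W=1

Answer: 0 1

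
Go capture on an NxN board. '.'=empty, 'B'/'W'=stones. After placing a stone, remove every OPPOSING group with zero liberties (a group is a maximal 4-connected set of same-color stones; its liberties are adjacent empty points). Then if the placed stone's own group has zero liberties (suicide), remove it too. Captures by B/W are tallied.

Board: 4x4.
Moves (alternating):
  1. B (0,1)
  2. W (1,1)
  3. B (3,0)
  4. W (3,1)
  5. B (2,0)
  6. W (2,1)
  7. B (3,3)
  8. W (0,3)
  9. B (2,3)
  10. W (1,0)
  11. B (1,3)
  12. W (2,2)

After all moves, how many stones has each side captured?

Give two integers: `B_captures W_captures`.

Answer: 0 2

Derivation:
Move 1: B@(0,1) -> caps B=0 W=0
Move 2: W@(1,1) -> caps B=0 W=0
Move 3: B@(3,0) -> caps B=0 W=0
Move 4: W@(3,1) -> caps B=0 W=0
Move 5: B@(2,0) -> caps B=0 W=0
Move 6: W@(2,1) -> caps B=0 W=0
Move 7: B@(3,3) -> caps B=0 W=0
Move 8: W@(0,3) -> caps B=0 W=0
Move 9: B@(2,3) -> caps B=0 W=0
Move 10: W@(1,0) -> caps B=0 W=2
Move 11: B@(1,3) -> caps B=0 W=2
Move 12: W@(2,2) -> caps B=0 W=2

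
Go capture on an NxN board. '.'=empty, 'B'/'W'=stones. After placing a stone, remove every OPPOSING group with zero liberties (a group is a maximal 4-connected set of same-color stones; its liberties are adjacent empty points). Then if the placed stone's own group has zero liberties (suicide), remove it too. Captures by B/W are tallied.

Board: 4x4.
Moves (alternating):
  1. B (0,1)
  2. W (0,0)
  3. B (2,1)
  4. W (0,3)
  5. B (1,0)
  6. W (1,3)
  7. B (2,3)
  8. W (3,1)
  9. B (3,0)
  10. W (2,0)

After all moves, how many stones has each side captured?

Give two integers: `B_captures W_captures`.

Answer: 1 1

Derivation:
Move 1: B@(0,1) -> caps B=0 W=0
Move 2: W@(0,0) -> caps B=0 W=0
Move 3: B@(2,1) -> caps B=0 W=0
Move 4: W@(0,3) -> caps B=0 W=0
Move 5: B@(1,0) -> caps B=1 W=0
Move 6: W@(1,3) -> caps B=1 W=0
Move 7: B@(2,3) -> caps B=1 W=0
Move 8: W@(3,1) -> caps B=1 W=0
Move 9: B@(3,0) -> caps B=1 W=0
Move 10: W@(2,0) -> caps B=1 W=1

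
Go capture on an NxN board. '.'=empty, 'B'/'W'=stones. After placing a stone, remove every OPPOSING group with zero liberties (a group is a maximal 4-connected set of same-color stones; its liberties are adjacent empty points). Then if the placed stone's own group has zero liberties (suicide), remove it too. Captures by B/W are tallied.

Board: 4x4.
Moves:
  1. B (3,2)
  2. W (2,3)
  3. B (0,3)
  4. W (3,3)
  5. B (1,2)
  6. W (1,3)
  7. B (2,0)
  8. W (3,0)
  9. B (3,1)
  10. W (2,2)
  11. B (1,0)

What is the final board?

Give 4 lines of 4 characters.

Move 1: B@(3,2) -> caps B=0 W=0
Move 2: W@(2,3) -> caps B=0 W=0
Move 3: B@(0,3) -> caps B=0 W=0
Move 4: W@(3,3) -> caps B=0 W=0
Move 5: B@(1,2) -> caps B=0 W=0
Move 6: W@(1,3) -> caps B=0 W=0
Move 7: B@(2,0) -> caps B=0 W=0
Move 8: W@(3,0) -> caps B=0 W=0
Move 9: B@(3,1) -> caps B=1 W=0
Move 10: W@(2,2) -> caps B=1 W=0
Move 11: B@(1,0) -> caps B=1 W=0

Answer: ...B
B.BW
B.WW
.BBW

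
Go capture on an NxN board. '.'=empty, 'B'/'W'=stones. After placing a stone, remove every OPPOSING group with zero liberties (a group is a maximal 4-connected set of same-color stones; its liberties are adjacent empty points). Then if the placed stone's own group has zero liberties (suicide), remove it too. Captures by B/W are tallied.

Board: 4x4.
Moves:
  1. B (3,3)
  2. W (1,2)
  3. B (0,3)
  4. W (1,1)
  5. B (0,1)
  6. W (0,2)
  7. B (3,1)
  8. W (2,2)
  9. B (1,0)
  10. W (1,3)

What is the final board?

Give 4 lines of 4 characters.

Answer: .BW.
BWWW
..W.
.B.B

Derivation:
Move 1: B@(3,3) -> caps B=0 W=0
Move 2: W@(1,2) -> caps B=0 W=0
Move 3: B@(0,3) -> caps B=0 W=0
Move 4: W@(1,1) -> caps B=0 W=0
Move 5: B@(0,1) -> caps B=0 W=0
Move 6: W@(0,2) -> caps B=0 W=0
Move 7: B@(3,1) -> caps B=0 W=0
Move 8: W@(2,2) -> caps B=0 W=0
Move 9: B@(1,0) -> caps B=0 W=0
Move 10: W@(1,3) -> caps B=0 W=1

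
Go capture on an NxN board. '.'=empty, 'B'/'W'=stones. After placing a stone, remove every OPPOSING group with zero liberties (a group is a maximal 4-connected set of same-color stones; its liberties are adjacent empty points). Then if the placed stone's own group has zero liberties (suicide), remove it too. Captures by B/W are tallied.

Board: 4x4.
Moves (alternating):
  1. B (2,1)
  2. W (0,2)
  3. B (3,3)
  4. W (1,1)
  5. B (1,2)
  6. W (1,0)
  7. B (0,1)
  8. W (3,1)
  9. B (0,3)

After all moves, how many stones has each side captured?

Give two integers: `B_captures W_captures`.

Answer: 1 0

Derivation:
Move 1: B@(2,1) -> caps B=0 W=0
Move 2: W@(0,2) -> caps B=0 W=0
Move 3: B@(3,3) -> caps B=0 W=0
Move 4: W@(1,1) -> caps B=0 W=0
Move 5: B@(1,2) -> caps B=0 W=0
Move 6: W@(1,0) -> caps B=0 W=0
Move 7: B@(0,1) -> caps B=0 W=0
Move 8: W@(3,1) -> caps B=0 W=0
Move 9: B@(0,3) -> caps B=1 W=0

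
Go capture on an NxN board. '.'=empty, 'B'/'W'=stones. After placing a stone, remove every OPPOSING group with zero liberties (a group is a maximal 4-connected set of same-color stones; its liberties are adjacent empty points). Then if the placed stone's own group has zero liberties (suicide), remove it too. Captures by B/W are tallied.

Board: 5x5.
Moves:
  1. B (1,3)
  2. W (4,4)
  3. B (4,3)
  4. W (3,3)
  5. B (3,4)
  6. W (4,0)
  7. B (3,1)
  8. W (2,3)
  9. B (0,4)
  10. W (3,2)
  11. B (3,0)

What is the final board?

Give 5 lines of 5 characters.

Answer: ....B
...B.
...W.
BBWWB
W..B.

Derivation:
Move 1: B@(1,3) -> caps B=0 W=0
Move 2: W@(4,4) -> caps B=0 W=0
Move 3: B@(4,3) -> caps B=0 W=0
Move 4: W@(3,3) -> caps B=0 W=0
Move 5: B@(3,4) -> caps B=1 W=0
Move 6: W@(4,0) -> caps B=1 W=0
Move 7: B@(3,1) -> caps B=1 W=0
Move 8: W@(2,3) -> caps B=1 W=0
Move 9: B@(0,4) -> caps B=1 W=0
Move 10: W@(3,2) -> caps B=1 W=0
Move 11: B@(3,0) -> caps B=1 W=0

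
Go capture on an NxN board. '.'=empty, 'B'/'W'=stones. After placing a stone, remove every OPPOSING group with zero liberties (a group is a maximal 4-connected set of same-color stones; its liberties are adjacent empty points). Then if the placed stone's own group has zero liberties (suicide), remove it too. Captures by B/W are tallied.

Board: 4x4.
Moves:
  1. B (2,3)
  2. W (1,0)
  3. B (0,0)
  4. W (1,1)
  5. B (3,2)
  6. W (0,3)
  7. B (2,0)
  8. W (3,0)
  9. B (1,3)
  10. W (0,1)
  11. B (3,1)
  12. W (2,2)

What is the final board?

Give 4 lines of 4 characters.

Answer: .W.W
WW.B
B.WB
.BB.

Derivation:
Move 1: B@(2,3) -> caps B=0 W=0
Move 2: W@(1,0) -> caps B=0 W=0
Move 3: B@(0,0) -> caps B=0 W=0
Move 4: W@(1,1) -> caps B=0 W=0
Move 5: B@(3,2) -> caps B=0 W=0
Move 6: W@(0,3) -> caps B=0 W=0
Move 7: B@(2,0) -> caps B=0 W=0
Move 8: W@(3,0) -> caps B=0 W=0
Move 9: B@(1,3) -> caps B=0 W=0
Move 10: W@(0,1) -> caps B=0 W=1
Move 11: B@(3,1) -> caps B=1 W=1
Move 12: W@(2,2) -> caps B=1 W=1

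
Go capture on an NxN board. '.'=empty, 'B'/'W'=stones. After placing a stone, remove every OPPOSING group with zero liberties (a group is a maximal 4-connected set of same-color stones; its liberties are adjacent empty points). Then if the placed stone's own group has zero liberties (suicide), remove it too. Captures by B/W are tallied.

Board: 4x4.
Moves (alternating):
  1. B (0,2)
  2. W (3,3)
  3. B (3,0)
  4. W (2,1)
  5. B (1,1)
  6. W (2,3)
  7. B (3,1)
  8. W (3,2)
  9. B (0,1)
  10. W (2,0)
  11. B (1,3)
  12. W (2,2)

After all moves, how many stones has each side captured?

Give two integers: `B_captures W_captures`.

Move 1: B@(0,2) -> caps B=0 W=0
Move 2: W@(3,3) -> caps B=0 W=0
Move 3: B@(3,0) -> caps B=0 W=0
Move 4: W@(2,1) -> caps B=0 W=0
Move 5: B@(1,1) -> caps B=0 W=0
Move 6: W@(2,3) -> caps B=0 W=0
Move 7: B@(3,1) -> caps B=0 W=0
Move 8: W@(3,2) -> caps B=0 W=0
Move 9: B@(0,1) -> caps B=0 W=0
Move 10: W@(2,0) -> caps B=0 W=2
Move 11: B@(1,3) -> caps B=0 W=2
Move 12: W@(2,2) -> caps B=0 W=2

Answer: 0 2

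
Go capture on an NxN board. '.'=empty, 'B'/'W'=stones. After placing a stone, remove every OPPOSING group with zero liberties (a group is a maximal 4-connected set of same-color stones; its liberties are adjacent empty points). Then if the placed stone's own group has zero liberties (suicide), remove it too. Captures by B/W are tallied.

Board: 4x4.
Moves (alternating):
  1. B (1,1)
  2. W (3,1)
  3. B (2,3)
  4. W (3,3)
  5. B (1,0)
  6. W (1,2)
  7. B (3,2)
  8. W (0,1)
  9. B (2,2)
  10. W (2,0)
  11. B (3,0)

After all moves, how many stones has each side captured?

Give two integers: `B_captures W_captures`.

Answer: 1 0

Derivation:
Move 1: B@(1,1) -> caps B=0 W=0
Move 2: W@(3,1) -> caps B=0 W=0
Move 3: B@(2,3) -> caps B=0 W=0
Move 4: W@(3,3) -> caps B=0 W=0
Move 5: B@(1,0) -> caps B=0 W=0
Move 6: W@(1,2) -> caps B=0 W=0
Move 7: B@(3,2) -> caps B=1 W=0
Move 8: W@(0,1) -> caps B=1 W=0
Move 9: B@(2,2) -> caps B=1 W=0
Move 10: W@(2,0) -> caps B=1 W=0
Move 11: B@(3,0) -> caps B=1 W=0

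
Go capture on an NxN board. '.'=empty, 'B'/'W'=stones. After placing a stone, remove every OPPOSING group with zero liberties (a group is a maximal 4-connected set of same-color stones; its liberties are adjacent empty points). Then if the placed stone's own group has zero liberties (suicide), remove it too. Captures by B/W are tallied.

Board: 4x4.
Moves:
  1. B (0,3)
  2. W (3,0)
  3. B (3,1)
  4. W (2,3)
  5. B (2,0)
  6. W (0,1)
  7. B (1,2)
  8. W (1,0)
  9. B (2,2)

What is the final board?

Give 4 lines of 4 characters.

Move 1: B@(0,3) -> caps B=0 W=0
Move 2: W@(3,0) -> caps B=0 W=0
Move 3: B@(3,1) -> caps B=0 W=0
Move 4: W@(2,3) -> caps B=0 W=0
Move 5: B@(2,0) -> caps B=1 W=0
Move 6: W@(0,1) -> caps B=1 W=0
Move 7: B@(1,2) -> caps B=1 W=0
Move 8: W@(1,0) -> caps B=1 W=0
Move 9: B@(2,2) -> caps B=1 W=0

Answer: .W.B
W.B.
B.BW
.B..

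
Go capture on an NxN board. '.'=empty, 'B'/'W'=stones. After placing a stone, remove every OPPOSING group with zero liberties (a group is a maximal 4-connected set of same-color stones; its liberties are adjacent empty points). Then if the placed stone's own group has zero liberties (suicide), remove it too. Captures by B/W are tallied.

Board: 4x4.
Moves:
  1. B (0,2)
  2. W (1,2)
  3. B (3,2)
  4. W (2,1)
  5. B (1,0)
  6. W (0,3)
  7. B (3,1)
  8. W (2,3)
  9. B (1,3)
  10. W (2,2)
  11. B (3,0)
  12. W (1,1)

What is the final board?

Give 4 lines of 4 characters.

Move 1: B@(0,2) -> caps B=0 W=0
Move 2: W@(1,2) -> caps B=0 W=0
Move 3: B@(3,2) -> caps B=0 W=0
Move 4: W@(2,1) -> caps B=0 W=0
Move 5: B@(1,0) -> caps B=0 W=0
Move 6: W@(0,3) -> caps B=0 W=0
Move 7: B@(3,1) -> caps B=0 W=0
Move 8: W@(2,3) -> caps B=0 W=0
Move 9: B@(1,3) -> caps B=1 W=0
Move 10: W@(2,2) -> caps B=1 W=0
Move 11: B@(3,0) -> caps B=1 W=0
Move 12: W@(1,1) -> caps B=1 W=0

Answer: ..B.
BWWB
.WWW
BBB.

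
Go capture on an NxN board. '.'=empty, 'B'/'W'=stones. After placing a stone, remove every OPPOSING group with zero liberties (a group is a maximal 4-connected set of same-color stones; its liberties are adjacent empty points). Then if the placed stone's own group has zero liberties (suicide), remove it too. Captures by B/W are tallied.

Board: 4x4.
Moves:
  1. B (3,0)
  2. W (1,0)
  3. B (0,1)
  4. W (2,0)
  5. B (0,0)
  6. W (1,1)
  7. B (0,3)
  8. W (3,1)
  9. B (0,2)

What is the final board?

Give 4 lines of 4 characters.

Move 1: B@(3,0) -> caps B=0 W=0
Move 2: W@(1,0) -> caps B=0 W=0
Move 3: B@(0,1) -> caps B=0 W=0
Move 4: W@(2,0) -> caps B=0 W=0
Move 5: B@(0,0) -> caps B=0 W=0
Move 6: W@(1,1) -> caps B=0 W=0
Move 7: B@(0,3) -> caps B=0 W=0
Move 8: W@(3,1) -> caps B=0 W=1
Move 9: B@(0,2) -> caps B=0 W=1

Answer: BBBB
WW..
W...
.W..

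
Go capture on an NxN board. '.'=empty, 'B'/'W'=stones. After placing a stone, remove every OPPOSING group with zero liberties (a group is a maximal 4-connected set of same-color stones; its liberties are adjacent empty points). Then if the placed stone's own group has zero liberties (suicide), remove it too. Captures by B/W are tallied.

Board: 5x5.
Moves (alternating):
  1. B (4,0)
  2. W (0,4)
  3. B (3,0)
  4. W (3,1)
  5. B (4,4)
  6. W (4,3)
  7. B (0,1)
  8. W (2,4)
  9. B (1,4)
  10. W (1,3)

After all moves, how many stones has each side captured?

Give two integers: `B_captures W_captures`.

Move 1: B@(4,0) -> caps B=0 W=0
Move 2: W@(0,4) -> caps B=0 W=0
Move 3: B@(3,0) -> caps B=0 W=0
Move 4: W@(3,1) -> caps B=0 W=0
Move 5: B@(4,4) -> caps B=0 W=0
Move 6: W@(4,3) -> caps B=0 W=0
Move 7: B@(0,1) -> caps B=0 W=0
Move 8: W@(2,4) -> caps B=0 W=0
Move 9: B@(1,4) -> caps B=0 W=0
Move 10: W@(1,3) -> caps B=0 W=1

Answer: 0 1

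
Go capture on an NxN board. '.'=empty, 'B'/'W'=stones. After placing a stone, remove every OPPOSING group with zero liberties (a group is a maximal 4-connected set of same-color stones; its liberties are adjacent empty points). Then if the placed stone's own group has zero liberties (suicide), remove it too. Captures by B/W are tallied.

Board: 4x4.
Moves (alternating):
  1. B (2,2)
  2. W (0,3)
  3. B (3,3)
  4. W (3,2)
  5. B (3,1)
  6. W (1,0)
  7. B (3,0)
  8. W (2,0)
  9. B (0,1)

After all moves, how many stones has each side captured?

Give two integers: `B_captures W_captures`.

Move 1: B@(2,2) -> caps B=0 W=0
Move 2: W@(0,3) -> caps B=0 W=0
Move 3: B@(3,3) -> caps B=0 W=0
Move 4: W@(3,2) -> caps B=0 W=0
Move 5: B@(3,1) -> caps B=1 W=0
Move 6: W@(1,0) -> caps B=1 W=0
Move 7: B@(3,0) -> caps B=1 W=0
Move 8: W@(2,0) -> caps B=1 W=0
Move 9: B@(0,1) -> caps B=1 W=0

Answer: 1 0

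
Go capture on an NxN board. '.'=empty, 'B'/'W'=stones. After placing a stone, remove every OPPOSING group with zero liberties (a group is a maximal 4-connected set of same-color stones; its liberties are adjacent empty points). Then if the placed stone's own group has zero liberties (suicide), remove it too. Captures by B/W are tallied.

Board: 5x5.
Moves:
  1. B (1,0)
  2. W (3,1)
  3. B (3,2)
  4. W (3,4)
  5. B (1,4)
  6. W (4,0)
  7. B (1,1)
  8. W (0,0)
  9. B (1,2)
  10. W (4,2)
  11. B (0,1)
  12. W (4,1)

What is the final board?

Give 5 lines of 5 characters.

Answer: .B...
BBB.B
.....
.WB.W
WWW..

Derivation:
Move 1: B@(1,0) -> caps B=0 W=0
Move 2: W@(3,1) -> caps B=0 W=0
Move 3: B@(3,2) -> caps B=0 W=0
Move 4: W@(3,4) -> caps B=0 W=0
Move 5: B@(1,4) -> caps B=0 W=0
Move 6: W@(4,0) -> caps B=0 W=0
Move 7: B@(1,1) -> caps B=0 W=0
Move 8: W@(0,0) -> caps B=0 W=0
Move 9: B@(1,2) -> caps B=0 W=0
Move 10: W@(4,2) -> caps B=0 W=0
Move 11: B@(0,1) -> caps B=1 W=0
Move 12: W@(4,1) -> caps B=1 W=0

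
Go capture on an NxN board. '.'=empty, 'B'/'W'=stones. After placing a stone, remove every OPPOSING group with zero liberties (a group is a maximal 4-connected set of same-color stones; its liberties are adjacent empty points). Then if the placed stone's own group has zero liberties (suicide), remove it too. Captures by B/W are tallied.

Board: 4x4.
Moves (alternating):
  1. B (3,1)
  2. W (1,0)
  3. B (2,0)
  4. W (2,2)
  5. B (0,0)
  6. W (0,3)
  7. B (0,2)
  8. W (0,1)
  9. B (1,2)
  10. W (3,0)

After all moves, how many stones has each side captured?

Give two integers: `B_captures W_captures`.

Move 1: B@(3,1) -> caps B=0 W=0
Move 2: W@(1,0) -> caps B=0 W=0
Move 3: B@(2,0) -> caps B=0 W=0
Move 4: W@(2,2) -> caps B=0 W=0
Move 5: B@(0,0) -> caps B=0 W=0
Move 6: W@(0,3) -> caps B=0 W=0
Move 7: B@(0,2) -> caps B=0 W=0
Move 8: W@(0,1) -> caps B=0 W=1
Move 9: B@(1,2) -> caps B=0 W=1
Move 10: W@(3,0) -> caps B=0 W=1

Answer: 0 1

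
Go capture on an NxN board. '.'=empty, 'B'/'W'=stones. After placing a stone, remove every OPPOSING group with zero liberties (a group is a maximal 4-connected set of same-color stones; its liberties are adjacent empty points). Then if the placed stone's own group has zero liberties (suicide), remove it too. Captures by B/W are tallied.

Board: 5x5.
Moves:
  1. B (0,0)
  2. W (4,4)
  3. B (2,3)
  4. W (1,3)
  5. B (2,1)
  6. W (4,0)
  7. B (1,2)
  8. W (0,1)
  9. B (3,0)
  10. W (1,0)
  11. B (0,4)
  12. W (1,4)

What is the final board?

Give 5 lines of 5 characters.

Answer: .W..B
W.BWW
.B.B.
B....
W...W

Derivation:
Move 1: B@(0,0) -> caps B=0 W=0
Move 2: W@(4,4) -> caps B=0 W=0
Move 3: B@(2,3) -> caps B=0 W=0
Move 4: W@(1,3) -> caps B=0 W=0
Move 5: B@(2,1) -> caps B=0 W=0
Move 6: W@(4,0) -> caps B=0 W=0
Move 7: B@(1,2) -> caps B=0 W=0
Move 8: W@(0,1) -> caps B=0 W=0
Move 9: B@(3,0) -> caps B=0 W=0
Move 10: W@(1,0) -> caps B=0 W=1
Move 11: B@(0,4) -> caps B=0 W=1
Move 12: W@(1,4) -> caps B=0 W=1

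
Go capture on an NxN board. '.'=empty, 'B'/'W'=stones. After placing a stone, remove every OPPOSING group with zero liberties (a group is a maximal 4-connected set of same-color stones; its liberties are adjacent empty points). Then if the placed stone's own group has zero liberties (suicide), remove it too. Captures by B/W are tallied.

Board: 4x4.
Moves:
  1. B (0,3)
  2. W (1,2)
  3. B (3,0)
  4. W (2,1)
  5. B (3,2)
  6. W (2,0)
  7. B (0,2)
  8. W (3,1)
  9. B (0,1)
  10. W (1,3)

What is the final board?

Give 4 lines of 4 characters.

Answer: .BBB
..WW
WW..
.WB.

Derivation:
Move 1: B@(0,3) -> caps B=0 W=0
Move 2: W@(1,2) -> caps B=0 W=0
Move 3: B@(3,0) -> caps B=0 W=0
Move 4: W@(2,1) -> caps B=0 W=0
Move 5: B@(3,2) -> caps B=0 W=0
Move 6: W@(2,0) -> caps B=0 W=0
Move 7: B@(0,2) -> caps B=0 W=0
Move 8: W@(3,1) -> caps B=0 W=1
Move 9: B@(0,1) -> caps B=0 W=1
Move 10: W@(1,3) -> caps B=0 W=1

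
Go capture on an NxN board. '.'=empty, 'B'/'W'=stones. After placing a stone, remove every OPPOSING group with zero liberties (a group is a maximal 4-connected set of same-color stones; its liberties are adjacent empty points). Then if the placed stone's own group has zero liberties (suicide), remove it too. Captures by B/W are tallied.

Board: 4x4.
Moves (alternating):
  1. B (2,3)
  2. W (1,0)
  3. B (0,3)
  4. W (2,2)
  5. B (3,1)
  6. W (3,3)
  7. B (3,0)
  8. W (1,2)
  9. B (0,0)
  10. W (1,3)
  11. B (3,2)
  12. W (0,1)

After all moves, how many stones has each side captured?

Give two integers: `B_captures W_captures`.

Answer: 0 2

Derivation:
Move 1: B@(2,3) -> caps B=0 W=0
Move 2: W@(1,0) -> caps B=0 W=0
Move 3: B@(0,3) -> caps B=0 W=0
Move 4: W@(2,2) -> caps B=0 W=0
Move 5: B@(3,1) -> caps B=0 W=0
Move 6: W@(3,3) -> caps B=0 W=0
Move 7: B@(3,0) -> caps B=0 W=0
Move 8: W@(1,2) -> caps B=0 W=0
Move 9: B@(0,0) -> caps B=0 W=0
Move 10: W@(1,3) -> caps B=0 W=1
Move 11: B@(3,2) -> caps B=0 W=1
Move 12: W@(0,1) -> caps B=0 W=2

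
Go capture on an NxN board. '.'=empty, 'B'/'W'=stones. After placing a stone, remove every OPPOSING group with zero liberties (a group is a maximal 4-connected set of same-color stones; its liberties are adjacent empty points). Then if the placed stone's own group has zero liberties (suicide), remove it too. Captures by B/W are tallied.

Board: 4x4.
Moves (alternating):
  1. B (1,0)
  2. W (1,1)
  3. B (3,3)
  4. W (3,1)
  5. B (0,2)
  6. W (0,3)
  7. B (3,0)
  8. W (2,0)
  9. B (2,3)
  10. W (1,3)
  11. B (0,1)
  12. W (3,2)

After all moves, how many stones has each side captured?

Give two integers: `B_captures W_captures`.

Answer: 0 1

Derivation:
Move 1: B@(1,0) -> caps B=0 W=0
Move 2: W@(1,1) -> caps B=0 W=0
Move 3: B@(3,3) -> caps B=0 W=0
Move 4: W@(3,1) -> caps B=0 W=0
Move 5: B@(0,2) -> caps B=0 W=0
Move 6: W@(0,3) -> caps B=0 W=0
Move 7: B@(3,0) -> caps B=0 W=0
Move 8: W@(2,0) -> caps B=0 W=1
Move 9: B@(2,3) -> caps B=0 W=1
Move 10: W@(1,3) -> caps B=0 W=1
Move 11: B@(0,1) -> caps B=0 W=1
Move 12: W@(3,2) -> caps B=0 W=1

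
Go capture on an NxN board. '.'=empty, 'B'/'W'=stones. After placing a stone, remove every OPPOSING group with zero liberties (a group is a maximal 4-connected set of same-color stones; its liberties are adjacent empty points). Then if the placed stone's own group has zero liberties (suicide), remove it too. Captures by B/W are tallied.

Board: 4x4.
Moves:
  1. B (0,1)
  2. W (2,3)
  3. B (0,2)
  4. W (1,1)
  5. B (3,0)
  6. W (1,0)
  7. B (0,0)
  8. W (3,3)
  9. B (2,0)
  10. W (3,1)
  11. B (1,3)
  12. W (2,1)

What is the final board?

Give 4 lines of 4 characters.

Answer: BBB.
WW.B
.W.W
.W.W

Derivation:
Move 1: B@(0,1) -> caps B=0 W=0
Move 2: W@(2,3) -> caps B=0 W=0
Move 3: B@(0,2) -> caps B=0 W=0
Move 4: W@(1,1) -> caps B=0 W=0
Move 5: B@(3,0) -> caps B=0 W=0
Move 6: W@(1,0) -> caps B=0 W=0
Move 7: B@(0,0) -> caps B=0 W=0
Move 8: W@(3,3) -> caps B=0 W=0
Move 9: B@(2,0) -> caps B=0 W=0
Move 10: W@(3,1) -> caps B=0 W=0
Move 11: B@(1,3) -> caps B=0 W=0
Move 12: W@(2,1) -> caps B=0 W=2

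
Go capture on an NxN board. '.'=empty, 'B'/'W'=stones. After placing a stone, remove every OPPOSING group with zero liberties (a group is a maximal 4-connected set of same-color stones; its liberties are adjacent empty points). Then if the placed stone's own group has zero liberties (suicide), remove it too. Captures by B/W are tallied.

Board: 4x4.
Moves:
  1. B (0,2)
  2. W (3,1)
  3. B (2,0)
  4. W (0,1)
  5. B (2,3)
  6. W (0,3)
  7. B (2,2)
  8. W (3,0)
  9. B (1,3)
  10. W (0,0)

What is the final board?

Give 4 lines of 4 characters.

Answer: WWB.
...B
B.BB
WW..

Derivation:
Move 1: B@(0,2) -> caps B=0 W=0
Move 2: W@(3,1) -> caps B=0 W=0
Move 3: B@(2,0) -> caps B=0 W=0
Move 4: W@(0,1) -> caps B=0 W=0
Move 5: B@(2,3) -> caps B=0 W=0
Move 6: W@(0,3) -> caps B=0 W=0
Move 7: B@(2,2) -> caps B=0 W=0
Move 8: W@(3,0) -> caps B=0 W=0
Move 9: B@(1,3) -> caps B=1 W=0
Move 10: W@(0,0) -> caps B=1 W=0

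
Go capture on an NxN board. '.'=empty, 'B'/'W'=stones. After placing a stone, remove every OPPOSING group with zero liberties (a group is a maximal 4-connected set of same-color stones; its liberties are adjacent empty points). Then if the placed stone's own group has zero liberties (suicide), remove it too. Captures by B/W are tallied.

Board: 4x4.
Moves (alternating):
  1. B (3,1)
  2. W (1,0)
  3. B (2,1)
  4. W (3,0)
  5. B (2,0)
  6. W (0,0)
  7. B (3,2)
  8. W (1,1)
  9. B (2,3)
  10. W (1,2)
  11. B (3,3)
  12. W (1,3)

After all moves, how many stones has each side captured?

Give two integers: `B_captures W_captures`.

Move 1: B@(3,1) -> caps B=0 W=0
Move 2: W@(1,0) -> caps B=0 W=0
Move 3: B@(2,1) -> caps B=0 W=0
Move 4: W@(3,0) -> caps B=0 W=0
Move 5: B@(2,0) -> caps B=1 W=0
Move 6: W@(0,0) -> caps B=1 W=0
Move 7: B@(3,2) -> caps B=1 W=0
Move 8: W@(1,1) -> caps B=1 W=0
Move 9: B@(2,3) -> caps B=1 W=0
Move 10: W@(1,2) -> caps B=1 W=0
Move 11: B@(3,3) -> caps B=1 W=0
Move 12: W@(1,3) -> caps B=1 W=0

Answer: 1 0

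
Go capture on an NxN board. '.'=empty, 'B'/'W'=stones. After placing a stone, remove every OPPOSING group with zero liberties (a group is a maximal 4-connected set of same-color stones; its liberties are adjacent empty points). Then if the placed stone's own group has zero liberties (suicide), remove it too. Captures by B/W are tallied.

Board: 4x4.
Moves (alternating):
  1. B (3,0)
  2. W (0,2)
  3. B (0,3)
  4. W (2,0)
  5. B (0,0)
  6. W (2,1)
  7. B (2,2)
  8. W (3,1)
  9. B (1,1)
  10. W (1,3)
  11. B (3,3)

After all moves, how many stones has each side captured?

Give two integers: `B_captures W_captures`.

Answer: 0 2

Derivation:
Move 1: B@(3,0) -> caps B=0 W=0
Move 2: W@(0,2) -> caps B=0 W=0
Move 3: B@(0,3) -> caps B=0 W=0
Move 4: W@(2,0) -> caps B=0 W=0
Move 5: B@(0,0) -> caps B=0 W=0
Move 6: W@(2,1) -> caps B=0 W=0
Move 7: B@(2,2) -> caps B=0 W=0
Move 8: W@(3,1) -> caps B=0 W=1
Move 9: B@(1,1) -> caps B=0 W=1
Move 10: W@(1,3) -> caps B=0 W=2
Move 11: B@(3,3) -> caps B=0 W=2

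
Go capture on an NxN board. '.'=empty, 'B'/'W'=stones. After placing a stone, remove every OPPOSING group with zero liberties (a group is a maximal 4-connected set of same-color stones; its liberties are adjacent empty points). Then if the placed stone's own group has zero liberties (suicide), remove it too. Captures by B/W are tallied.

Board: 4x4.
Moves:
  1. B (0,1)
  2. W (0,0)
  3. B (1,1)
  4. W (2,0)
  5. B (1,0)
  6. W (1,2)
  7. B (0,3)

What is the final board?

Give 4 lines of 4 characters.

Move 1: B@(0,1) -> caps B=0 W=0
Move 2: W@(0,0) -> caps B=0 W=0
Move 3: B@(1,1) -> caps B=0 W=0
Move 4: W@(2,0) -> caps B=0 W=0
Move 5: B@(1,0) -> caps B=1 W=0
Move 6: W@(1,2) -> caps B=1 W=0
Move 7: B@(0,3) -> caps B=1 W=0

Answer: .B.B
BBW.
W...
....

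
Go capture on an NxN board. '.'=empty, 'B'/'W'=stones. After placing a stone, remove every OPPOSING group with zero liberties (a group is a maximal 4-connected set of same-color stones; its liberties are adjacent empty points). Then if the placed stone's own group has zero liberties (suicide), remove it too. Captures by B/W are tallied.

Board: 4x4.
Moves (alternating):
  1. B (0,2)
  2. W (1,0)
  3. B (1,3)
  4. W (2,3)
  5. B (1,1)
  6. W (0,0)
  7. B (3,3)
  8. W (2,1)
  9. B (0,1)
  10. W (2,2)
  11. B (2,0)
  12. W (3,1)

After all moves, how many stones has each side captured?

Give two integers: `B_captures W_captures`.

Answer: 2 0

Derivation:
Move 1: B@(0,2) -> caps B=0 W=0
Move 2: W@(1,0) -> caps B=0 W=0
Move 3: B@(1,3) -> caps B=0 W=0
Move 4: W@(2,3) -> caps B=0 W=0
Move 5: B@(1,1) -> caps B=0 W=0
Move 6: W@(0,0) -> caps B=0 W=0
Move 7: B@(3,3) -> caps B=0 W=0
Move 8: W@(2,1) -> caps B=0 W=0
Move 9: B@(0,1) -> caps B=0 W=0
Move 10: W@(2,2) -> caps B=0 W=0
Move 11: B@(2,0) -> caps B=2 W=0
Move 12: W@(3,1) -> caps B=2 W=0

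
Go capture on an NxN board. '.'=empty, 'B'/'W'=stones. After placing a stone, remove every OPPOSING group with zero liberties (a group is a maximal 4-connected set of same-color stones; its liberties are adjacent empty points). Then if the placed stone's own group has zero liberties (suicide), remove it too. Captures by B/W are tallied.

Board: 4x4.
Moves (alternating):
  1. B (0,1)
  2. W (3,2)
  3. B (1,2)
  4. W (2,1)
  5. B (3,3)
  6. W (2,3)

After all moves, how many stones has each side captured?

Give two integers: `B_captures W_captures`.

Move 1: B@(0,1) -> caps B=0 W=0
Move 2: W@(3,2) -> caps B=0 W=0
Move 3: B@(1,2) -> caps B=0 W=0
Move 4: W@(2,1) -> caps B=0 W=0
Move 5: B@(3,3) -> caps B=0 W=0
Move 6: W@(2,3) -> caps B=0 W=1

Answer: 0 1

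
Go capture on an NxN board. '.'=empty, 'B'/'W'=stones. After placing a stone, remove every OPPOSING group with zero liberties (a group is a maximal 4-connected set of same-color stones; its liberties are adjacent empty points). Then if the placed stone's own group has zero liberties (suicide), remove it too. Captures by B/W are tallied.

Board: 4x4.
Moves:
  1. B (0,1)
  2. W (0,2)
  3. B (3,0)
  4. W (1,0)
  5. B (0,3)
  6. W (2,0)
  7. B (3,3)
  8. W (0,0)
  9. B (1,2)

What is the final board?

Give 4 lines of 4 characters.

Answer: WB.B
W.B.
W...
B..B

Derivation:
Move 1: B@(0,1) -> caps B=0 W=0
Move 2: W@(0,2) -> caps B=0 W=0
Move 3: B@(3,0) -> caps B=0 W=0
Move 4: W@(1,0) -> caps B=0 W=0
Move 5: B@(0,3) -> caps B=0 W=0
Move 6: W@(2,0) -> caps B=0 W=0
Move 7: B@(3,3) -> caps B=0 W=0
Move 8: W@(0,0) -> caps B=0 W=0
Move 9: B@(1,2) -> caps B=1 W=0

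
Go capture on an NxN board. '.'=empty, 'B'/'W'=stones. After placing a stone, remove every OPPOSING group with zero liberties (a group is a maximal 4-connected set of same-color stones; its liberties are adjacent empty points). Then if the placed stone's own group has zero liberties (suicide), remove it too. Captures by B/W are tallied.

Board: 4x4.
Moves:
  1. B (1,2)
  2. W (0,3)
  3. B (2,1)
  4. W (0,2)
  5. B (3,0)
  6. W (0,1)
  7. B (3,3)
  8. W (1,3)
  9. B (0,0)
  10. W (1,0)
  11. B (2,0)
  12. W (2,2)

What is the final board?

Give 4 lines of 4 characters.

Answer: .WWW
W.BW
BBW.
B..B

Derivation:
Move 1: B@(1,2) -> caps B=0 W=0
Move 2: W@(0,3) -> caps B=0 W=0
Move 3: B@(2,1) -> caps B=0 W=0
Move 4: W@(0,2) -> caps B=0 W=0
Move 5: B@(3,0) -> caps B=0 W=0
Move 6: W@(0,1) -> caps B=0 W=0
Move 7: B@(3,3) -> caps B=0 W=0
Move 8: W@(1,3) -> caps B=0 W=0
Move 9: B@(0,0) -> caps B=0 W=0
Move 10: W@(1,0) -> caps B=0 W=1
Move 11: B@(2,0) -> caps B=0 W=1
Move 12: W@(2,2) -> caps B=0 W=1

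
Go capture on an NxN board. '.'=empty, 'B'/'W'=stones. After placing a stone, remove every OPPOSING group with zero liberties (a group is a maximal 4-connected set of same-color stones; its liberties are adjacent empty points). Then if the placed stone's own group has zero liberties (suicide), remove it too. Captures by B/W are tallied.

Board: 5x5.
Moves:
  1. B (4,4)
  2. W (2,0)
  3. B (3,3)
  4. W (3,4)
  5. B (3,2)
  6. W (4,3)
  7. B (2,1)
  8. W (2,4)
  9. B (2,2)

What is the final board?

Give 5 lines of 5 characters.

Answer: .....
.....
WBB.W
..BBW
...W.

Derivation:
Move 1: B@(4,4) -> caps B=0 W=0
Move 2: W@(2,0) -> caps B=0 W=0
Move 3: B@(3,3) -> caps B=0 W=0
Move 4: W@(3,4) -> caps B=0 W=0
Move 5: B@(3,2) -> caps B=0 W=0
Move 6: W@(4,3) -> caps B=0 W=1
Move 7: B@(2,1) -> caps B=0 W=1
Move 8: W@(2,4) -> caps B=0 W=1
Move 9: B@(2,2) -> caps B=0 W=1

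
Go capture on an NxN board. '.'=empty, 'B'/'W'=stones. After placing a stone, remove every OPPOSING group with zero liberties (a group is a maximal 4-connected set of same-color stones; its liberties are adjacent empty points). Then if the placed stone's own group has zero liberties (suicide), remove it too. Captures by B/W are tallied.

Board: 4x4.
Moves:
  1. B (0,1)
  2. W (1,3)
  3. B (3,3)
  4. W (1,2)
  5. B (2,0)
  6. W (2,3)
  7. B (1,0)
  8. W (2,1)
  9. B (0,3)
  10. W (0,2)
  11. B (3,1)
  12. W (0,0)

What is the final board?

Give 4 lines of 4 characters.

Answer: .BW.
B.WW
BW.W
.B.B

Derivation:
Move 1: B@(0,1) -> caps B=0 W=0
Move 2: W@(1,3) -> caps B=0 W=0
Move 3: B@(3,3) -> caps B=0 W=0
Move 4: W@(1,2) -> caps B=0 W=0
Move 5: B@(2,0) -> caps B=0 W=0
Move 6: W@(2,3) -> caps B=0 W=0
Move 7: B@(1,0) -> caps B=0 W=0
Move 8: W@(2,1) -> caps B=0 W=0
Move 9: B@(0,3) -> caps B=0 W=0
Move 10: W@(0,2) -> caps B=0 W=1
Move 11: B@(3,1) -> caps B=0 W=1
Move 12: W@(0,0) -> caps B=0 W=1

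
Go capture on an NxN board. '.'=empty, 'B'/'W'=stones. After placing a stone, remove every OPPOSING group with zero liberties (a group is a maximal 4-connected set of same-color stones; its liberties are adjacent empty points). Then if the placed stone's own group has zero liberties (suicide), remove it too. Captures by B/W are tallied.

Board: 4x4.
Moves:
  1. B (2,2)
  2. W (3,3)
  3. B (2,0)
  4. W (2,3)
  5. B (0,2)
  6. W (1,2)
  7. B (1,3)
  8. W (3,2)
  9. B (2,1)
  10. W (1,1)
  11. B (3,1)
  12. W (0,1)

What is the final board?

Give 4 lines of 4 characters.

Answer: .WB.
.WWB
BBB.
.B..

Derivation:
Move 1: B@(2,2) -> caps B=0 W=0
Move 2: W@(3,3) -> caps B=0 W=0
Move 3: B@(2,0) -> caps B=0 W=0
Move 4: W@(2,3) -> caps B=0 W=0
Move 5: B@(0,2) -> caps B=0 W=0
Move 6: W@(1,2) -> caps B=0 W=0
Move 7: B@(1,3) -> caps B=0 W=0
Move 8: W@(3,2) -> caps B=0 W=0
Move 9: B@(2,1) -> caps B=0 W=0
Move 10: W@(1,1) -> caps B=0 W=0
Move 11: B@(3,1) -> caps B=3 W=0
Move 12: W@(0,1) -> caps B=3 W=0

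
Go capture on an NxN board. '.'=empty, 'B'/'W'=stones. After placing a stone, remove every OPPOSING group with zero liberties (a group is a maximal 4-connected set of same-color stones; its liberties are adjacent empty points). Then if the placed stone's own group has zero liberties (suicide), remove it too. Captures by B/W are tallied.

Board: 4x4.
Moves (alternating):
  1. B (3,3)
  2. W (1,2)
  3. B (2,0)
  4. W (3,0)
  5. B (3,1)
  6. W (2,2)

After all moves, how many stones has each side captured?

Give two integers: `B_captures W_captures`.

Answer: 1 0

Derivation:
Move 1: B@(3,3) -> caps B=0 W=0
Move 2: W@(1,2) -> caps B=0 W=0
Move 3: B@(2,0) -> caps B=0 W=0
Move 4: W@(3,0) -> caps B=0 W=0
Move 5: B@(3,1) -> caps B=1 W=0
Move 6: W@(2,2) -> caps B=1 W=0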